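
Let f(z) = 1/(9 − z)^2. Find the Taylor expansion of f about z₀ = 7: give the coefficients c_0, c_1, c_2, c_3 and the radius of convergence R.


Let w = z − z₀, so z = z₀ + w.
Then 9 − z = 9 − (z₀ + w) = (9 − z₀) − w = 2 − w.
f(z) = 1/(2 − w)^2 = (1/(2)^2) · (1 − w/(2))^{−2}.
By the binomial series (1−u)^{−2} = Σ_{n≥0} C(n+1, 1) u^n for |u|<1, with u = w/(2):
  c_n = C(n+1, 1) / (2)^(n+2).
  c_0 = 1/(2)^2 = 1/4.
  c_1 = 2/(2)^3 = 1/4.
  c_2 = 3/(2)^4 = 3/16.
  c_3 = 4/(2)^5 = 1/8.
The series is valid for |w/d| < 1, i.e. |z − z₀| < |d|.
Radius of convergence: R = |9 − z₀| = |2| = 2 (distance from z₀ to the singularity z = 9).

c_0 = 1/4, c_1 = 1/4, c_2 = 3/16, c_3 = 1/8; R = 2.


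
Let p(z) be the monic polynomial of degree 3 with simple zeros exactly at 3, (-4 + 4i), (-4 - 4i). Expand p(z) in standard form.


The polynomial is p(z) = ∏_{α ∈ S} (z − α), where S = {3, (-4 + 4i), (-4 - 4i)}.
Expanding the product yields: p(z) = z^3 + 5·z^2 + 8·z -96.
Note conjugate pairs combine to real quadratics: (z − (-4+4i))(z − (-4−4i)) = z² + 8z + 32.
The resulting polynomial has degree 3 and real coefficients as required.

p(z) = z^3 + 5·z^2 + 8·z -96.


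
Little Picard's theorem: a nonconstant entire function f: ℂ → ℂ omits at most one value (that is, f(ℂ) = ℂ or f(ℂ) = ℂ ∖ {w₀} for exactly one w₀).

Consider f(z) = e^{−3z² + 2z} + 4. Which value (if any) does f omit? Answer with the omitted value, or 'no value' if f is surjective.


Little Picard bounds the complement of f(ℂ) to at most one point.
The exponent g(z) = −3z² + 2z is a nonconstant polynomial, hence surjective onto ℂ. So e^{g(z)} takes every value in {e^w : w ∈ ℂ} = ℂ ∖ {0}. Adding 4 shifts the range to ℂ ∖ {4}. f omits exactly 4.

Omitted value: 4.


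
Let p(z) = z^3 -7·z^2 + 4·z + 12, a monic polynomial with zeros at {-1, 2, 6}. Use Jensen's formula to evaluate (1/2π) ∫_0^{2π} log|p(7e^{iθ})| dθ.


Zeros: -1, 2, 6; r = 7.
Inside |z| < r: -1, 2, 6. Outside (|z| ≥ r): ∅.
p(0) = 12, so log|p(0)| = log(12) = 2.4849.
Apply Jensen: I(r) = log|p(0)| + Σ_k log(r/|z_k|), summed over zeros inside |z| < r.
  log(r/|z_k|) for z_k = -1: log(7/1) = 1.9459
  log(r/|z_k|) for z_k = 2: log(7/2) = 1.2528
  log(r/|z_k|) for z_k = 6: log(7/6) = 0.1542
Sum over inside zeros: 3.3528.
I(r) = log|p(0)| + (inside sum) = 2.4849 + 3.3528 = 5.8377.
Closed form (all zeros inside, monic): I(r) = n·log(r) = 3·log(7) = 5.8377. ✓

I(r) ≈ 5.8377.


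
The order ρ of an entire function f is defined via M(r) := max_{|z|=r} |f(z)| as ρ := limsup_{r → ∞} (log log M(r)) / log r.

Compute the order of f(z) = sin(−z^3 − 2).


Write sin(w) = (e^{iw} ± e^{−iw})/(2 or 2i), so |sin(w)| ≤ e^{|w|}. With w = −z^3 − 2, |w| ≤ 1r^3 + 2 on |z|=r, giving M(r) ≤ e^{1r^3 + 2} and ρ ≤ 3. For the lower bound, choose z on |z|=r with -1z^3 purely imaginary of modulus 1r^3; then |sin(−z^3 − 2)| grows like e^{1r^3}/2, so ρ ≥ 3. Hence ρ = 3.
Therefore ρ = 3.

Order ρ = 3.


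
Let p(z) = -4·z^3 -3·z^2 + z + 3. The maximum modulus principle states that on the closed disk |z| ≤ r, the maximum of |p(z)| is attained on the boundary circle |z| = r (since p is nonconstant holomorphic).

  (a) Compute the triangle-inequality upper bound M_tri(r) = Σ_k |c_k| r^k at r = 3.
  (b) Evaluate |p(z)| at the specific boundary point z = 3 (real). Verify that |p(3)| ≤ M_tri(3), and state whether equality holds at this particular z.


Coefficients: c_0 = 3, c_1 = 1, c_2 = -3, c_3 = -4. Radius r = 3.
Part (a). Triangle bound: M_tri(r) = Σ_k |c_k| r^k
  = |3|·3^0 + |1|·3^1 + |-3|·3^2 + |-4|·3^3
  = 3 + 3 + 27 + 108 = 141.
This bounds M(r) := max_{|z|=r} |p(z)| from above; equality holds iff all terms c_k z^k can be made to align in phase at a single z on |z|=r.
Part (b). At z = 3 (real, on the circle |z| = r):
  p(3) = (3)·3^0 + (1)·3^1 + (-3)·3^2 + (-4)·3^3 = -129.
  |p(3)| = 129.
Check: |p(3)| = 129 ≤ 141 = M_tri(3). ✓ Equality does not hold at z = 3 (the coefficients have mixed signs, so the terms do not all align in phase there).

M_tri(3) = 141; |p(3)| = 129; equality at z=3: no.


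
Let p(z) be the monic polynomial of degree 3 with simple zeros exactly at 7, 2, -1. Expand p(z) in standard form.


The polynomial is p(z) = ∏_{α ∈ S} (z − α), where S = {7, 2, -1}.
Expanding the product yields: p(z) = z^3 -8·z^2 + 5·z + 14.
The resulting polynomial has degree 3 and real coefficients as required.

p(z) = z^3 -8·z^2 + 5·z + 14.


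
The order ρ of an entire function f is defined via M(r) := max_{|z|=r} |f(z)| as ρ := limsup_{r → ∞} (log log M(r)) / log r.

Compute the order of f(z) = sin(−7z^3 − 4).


Write sin(w) = (e^{iw} ± e^{−iw})/(2 or 2i), so |sin(w)| ≤ e^{|w|}. With w = −7z^3 − 4, |w| ≤ 7r^3 + 4 on |z|=r, giving M(r) ≤ e^{7r^3 + 4} and ρ ≤ 3. For the lower bound, choose z on |z|=r with -7z^3 purely imaginary of modulus 7r^3; then |sin(−7z^3 − 4)| grows like e^{7r^3}/2, so ρ ≥ 3. Hence ρ = 3.
Therefore ρ = 3.

Order ρ = 3.


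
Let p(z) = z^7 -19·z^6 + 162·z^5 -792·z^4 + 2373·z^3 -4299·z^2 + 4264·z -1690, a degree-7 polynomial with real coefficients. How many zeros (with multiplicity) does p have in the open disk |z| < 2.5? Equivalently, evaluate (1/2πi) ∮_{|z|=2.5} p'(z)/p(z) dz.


The zeros of p are: (3 + 2i), (3 - 2i), (3 + 1i), (3 - 1i), (3 + 2i), (3 - 2i), 1.
Their magnitudes are: 3.606, 3.606, 3.162, 3.162, 3.606, 3.606, 1.
Zeros with |z| < R = 2.5: 1.
Count = 1.
By the argument principle, (1/2πi) ∮_{|z|=R} p'(z)/p(z) dz equals exactly this count.

Number of zeros inside |z| < 2.5: 1.


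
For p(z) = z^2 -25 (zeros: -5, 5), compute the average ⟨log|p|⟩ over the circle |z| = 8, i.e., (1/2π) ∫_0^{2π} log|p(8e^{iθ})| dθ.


Zeros: -5, 5; r = 8.
Inside |z| < r: -5, 5. Outside (|z| ≥ r): ∅.
p(0) = -25, so log|p(0)| = log(25) = 3.2189.
Apply Jensen: I(r) = log|p(0)| + Σ_k log(r/|z_k|), summed over zeros inside |z| < r.
  log(r/|z_k|) for z_k = -5: log(8/5) = 0.4700
  log(r/|z_k|) for z_k = 5: log(8/5) = 0.4700
Sum over inside zeros: 0.9400.
I(r) = log|p(0)| + (inside sum) = 3.2189 + 0.9400 = 4.1589.
Closed form (all zeros inside, monic): I(r) = n·log(r) = 2·log(8) = 4.1589. ✓

I(r) ≈ 4.1589.


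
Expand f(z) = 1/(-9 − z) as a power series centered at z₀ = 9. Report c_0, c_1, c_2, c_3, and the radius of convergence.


Let w = z − z₀, so z = z₀ + w.
Then -9 − z = -9 − (z₀ + w) = (-9 − z₀) − w = -18 − w.
f(z) = 1/(-18 − w) = (1/(-18)) · 1/(1 − w/(-18)) = Σ_{n≥0} w^n / (-18)^(n+1).
So c_n = 1/(-18)^(n+1):
  c_0 = 1/(-18)^1 = -1/18.
  c_1 = 1/(-18)^2 = 1/324.
  c_2 = 1/(-18)^3 = -1/5832.
  c_3 = 1/(-18)^4 = 1/104976.
The series is valid for |w/d| < 1, i.e. |z − z₀| < |d|.
Radius of convergence: R = |-9 − z₀| = |-18| = 18 (distance from z₀ to the singularity z = -9).

c_0 = -1/18, c_1 = 1/324, c_2 = -1/5832, c_3 = 1/104976; R = 18.


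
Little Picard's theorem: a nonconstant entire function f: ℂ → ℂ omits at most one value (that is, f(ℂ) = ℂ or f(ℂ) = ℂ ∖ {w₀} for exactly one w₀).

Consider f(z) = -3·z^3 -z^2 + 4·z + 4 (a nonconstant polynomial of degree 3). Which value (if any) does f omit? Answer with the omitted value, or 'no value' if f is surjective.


Little Picard bounds the complement of f(ℂ) to at most one point.
For every w ∈ ℂ, the equation p(z) − w = 0 is a nonconstant polynomial in z and hence has at least one root by the fundamental theorem of algebra. So p is surjective onto ℂ, omitting no value.

Omitted value: no value.


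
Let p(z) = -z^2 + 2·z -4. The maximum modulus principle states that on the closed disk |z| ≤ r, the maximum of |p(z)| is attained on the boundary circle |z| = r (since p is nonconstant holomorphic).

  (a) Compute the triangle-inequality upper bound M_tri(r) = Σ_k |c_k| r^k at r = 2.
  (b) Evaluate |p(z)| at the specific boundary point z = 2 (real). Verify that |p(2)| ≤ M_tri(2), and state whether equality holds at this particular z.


Coefficients: c_0 = -4, c_1 = 2, c_2 = -1. Radius r = 2.
Part (a). Triangle bound: M_tri(r) = Σ_k |c_k| r^k
  = |-4|·2^0 + |2|·2^1 + |-1|·2^2
  = 4 + 4 + 4 = 12.
This bounds M(r) := max_{|z|=r} |p(z)| from above; equality holds iff all terms c_k z^k can be made to align in phase at a single z on |z|=r.
Part (b). At z = 2 (real, on the circle |z| = r):
  p(2) = (-4)·2^0 + (2)·2^1 + (-1)·2^2 = -4.
  |p(2)| = 4.
Check: |p(2)| = 4 ≤ 12 = M_tri(2). ✓ Equality does not hold at z = 2 (the coefficients have mixed signs, so the terms do not all align in phase there).

M_tri(2) = 12; |p(2)| = 4; equality at z=2: no.


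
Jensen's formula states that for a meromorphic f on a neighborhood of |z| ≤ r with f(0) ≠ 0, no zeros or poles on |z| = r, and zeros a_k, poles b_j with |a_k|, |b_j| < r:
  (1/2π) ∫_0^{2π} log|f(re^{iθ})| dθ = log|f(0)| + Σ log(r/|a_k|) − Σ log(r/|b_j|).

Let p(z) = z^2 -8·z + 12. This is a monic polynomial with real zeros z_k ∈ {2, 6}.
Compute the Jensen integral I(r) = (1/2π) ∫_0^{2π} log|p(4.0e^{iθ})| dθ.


Zeros: 2, 6; r = 4.0.
Inside |z| < r: 2. Outside (|z| ≥ r): 6.
p(0) = 12, so log|p(0)| = log(12) = 2.4849.
Apply Jensen: I(r) = log|p(0)| + Σ_k log(r/|z_k|), summed over zeros inside |z| < r.
  log(r/|z_k|) for z_k = 2: log(4.0/2) = 0.6931
  Outside zeros (6) contribute nothing to the Jensen sum.
Sum over inside zeros: 0.6931.
I(r) = log|p(0)| + (inside sum) = 2.4849 + 0.6931 = 3.1781.
Note: since some zeros are outside |z| ≤ r, the simplified n·log(r) form does NOT apply — only the inside zeros contribute.

I(r) ≈ 3.1781.


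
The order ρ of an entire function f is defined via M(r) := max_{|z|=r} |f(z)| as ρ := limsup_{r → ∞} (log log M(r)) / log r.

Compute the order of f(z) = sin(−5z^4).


Write sin(w) = (e^{iw} ± e^{−iw})/(2 or 2i), so |sin(w)| ≤ e^{|w|}. With w = −5z^4, |w| ≤ 5r^4 + 0 on |z|=r, giving M(r) ≤ e^{5r^4 + 0} and ρ ≤ 4. For the lower bound, choose z on |z|=r with -5z^4 purely imaginary of modulus 5r^4; then |sin(−5z^4)| grows like e^{5r^4}/2, so ρ ≥ 4. Hence ρ = 4.
Therefore ρ = 4.

Order ρ = 4.


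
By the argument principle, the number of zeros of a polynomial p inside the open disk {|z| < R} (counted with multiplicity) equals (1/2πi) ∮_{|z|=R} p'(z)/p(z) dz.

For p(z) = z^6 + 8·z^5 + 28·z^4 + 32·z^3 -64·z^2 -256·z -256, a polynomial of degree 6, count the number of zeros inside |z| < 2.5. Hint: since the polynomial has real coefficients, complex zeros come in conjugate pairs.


The zeros of p are: 2, -2, (-2 + 2i), (-2 - 2i), (-2 + 2i), (-2 - 2i).
Their magnitudes are: 2, 2, 2.828, 2.828, 2.828, 2.828.
Zeros with |z| < R = 2.5: 2, -2.
Count = 2.
By the argument principle, (1/2πi) ∮_{|z|=R} p'(z)/p(z) dz equals exactly this count.

Number of zeros inside |z| < 2.5: 2.


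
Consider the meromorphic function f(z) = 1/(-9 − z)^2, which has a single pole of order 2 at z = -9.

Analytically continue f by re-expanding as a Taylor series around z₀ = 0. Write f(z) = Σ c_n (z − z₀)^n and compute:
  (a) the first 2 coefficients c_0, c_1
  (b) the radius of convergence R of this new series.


Let w = z − z₀, so z = z₀ + w.
Then -9 − z = -9 − (z₀ + w) = (-9 − z₀) − w = -9 − w.
f(z) = 1/(-9 − w)^2 = (1/(-9)^2) · (1 − w/(-9))^{−2}.
By the binomial series (1−u)^{−2} = Σ_{n≥0} C(n+1, 1) u^n for |u|<1, with u = w/(-9):
  c_n = C(n+1, 1) / (-9)^(n+2).
  c_0 = 1/(-9)^2 = 1/81.
  c_1 = 2/(-9)^3 = -2/729.
The series is valid for |w/d| < 1, i.e. |z − z₀| < |d|.
Radius of convergence: R = |-9 − z₀| = |-9| = 9 (distance from z₀ to the singularity z = -9).

c_0 = 1/81, c_1 = -2/729; R = 9.


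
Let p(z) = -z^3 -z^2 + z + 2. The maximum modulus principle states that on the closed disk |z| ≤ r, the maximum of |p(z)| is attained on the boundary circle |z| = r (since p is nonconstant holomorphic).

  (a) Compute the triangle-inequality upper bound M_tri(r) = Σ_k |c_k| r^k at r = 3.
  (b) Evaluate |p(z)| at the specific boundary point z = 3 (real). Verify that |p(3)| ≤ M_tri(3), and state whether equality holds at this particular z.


Coefficients: c_0 = 2, c_1 = 1, c_2 = -1, c_3 = -1. Radius r = 3.
Part (a). Triangle bound: M_tri(r) = Σ_k |c_k| r^k
  = |2|·3^0 + |1|·3^1 + |-1|·3^2 + |-1|·3^3
  = 2 + 3 + 9 + 27 = 41.
This bounds M(r) := max_{|z|=r} |p(z)| from above; equality holds iff all terms c_k z^k can be made to align in phase at a single z on |z|=r.
Part (b). At z = 3 (real, on the circle |z| = r):
  p(3) = (2)·3^0 + (1)·3^1 + (-1)·3^2 + (-1)·3^3 = -31.
  |p(3)| = 31.
Check: |p(3)| = 31 ≤ 41 = M_tri(3). ✓ Equality does not hold at z = 3 (the coefficients have mixed signs, so the terms do not all align in phase there).

M_tri(3) = 41; |p(3)| = 31; equality at z=3: no.


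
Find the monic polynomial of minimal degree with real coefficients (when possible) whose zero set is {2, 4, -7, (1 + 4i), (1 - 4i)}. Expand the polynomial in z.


The polynomial is p(z) = ∏_{α ∈ S} (z − α), where S = {2, 4, -7, (1 + 4i), (1 - 4i)}.
Expanding the product yields: p(z) = z^5 -z^4 -19·z^3 + 141·z^2 -690·z + 952.
Note conjugate pairs combine to real quadratics: (z − (1+4i))(z − (1−4i)) = z² − 2z + 17.
The resulting polynomial has degree 5 and real coefficients as required.

p(z) = z^5 -z^4 -19·z^3 + 141·z^2 -690·z + 952.


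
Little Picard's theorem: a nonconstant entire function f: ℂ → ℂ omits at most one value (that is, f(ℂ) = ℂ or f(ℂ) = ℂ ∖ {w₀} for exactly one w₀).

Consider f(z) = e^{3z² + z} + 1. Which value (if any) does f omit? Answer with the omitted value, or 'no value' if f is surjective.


Little Picard bounds the complement of f(ℂ) to at most one point.
The exponent g(z) = 3z² + z is a nonconstant polynomial, hence surjective onto ℂ. So e^{g(z)} takes every value in {e^w : w ∈ ℂ} = ℂ ∖ {0}. Adding 1 shifts the range to ℂ ∖ {1}. f omits exactly 1.

Omitted value: 1.


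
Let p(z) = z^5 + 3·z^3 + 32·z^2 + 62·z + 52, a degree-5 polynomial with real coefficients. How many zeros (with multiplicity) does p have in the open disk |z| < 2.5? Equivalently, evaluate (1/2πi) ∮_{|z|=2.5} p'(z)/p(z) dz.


The zeros of p are: (-1 + 1i), (-1 - 1i), (2 + 3i), (2 - 3i), -2.
Their magnitudes are: 1.414, 1.414, 3.606, 3.606, 2.
Zeros with |z| < R = 2.5: (-1 + 1i), (-1 - 1i), -2.
Count = 3.
By the argument principle, (1/2πi) ∮_{|z|=R} p'(z)/p(z) dz equals exactly this count.

Number of zeros inside |z| < 2.5: 3.


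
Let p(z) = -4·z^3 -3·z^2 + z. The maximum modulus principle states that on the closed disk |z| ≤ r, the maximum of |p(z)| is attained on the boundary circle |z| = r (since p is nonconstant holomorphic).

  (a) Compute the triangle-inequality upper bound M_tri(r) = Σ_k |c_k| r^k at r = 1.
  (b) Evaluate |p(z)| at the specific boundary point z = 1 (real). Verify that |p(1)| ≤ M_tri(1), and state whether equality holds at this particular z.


Coefficients: c_0 = 0, c_1 = 1, c_2 = -3, c_3 = -4. Radius r = 1.
Part (a). Triangle bound: M_tri(r) = Σ_k |c_k| r^k
  = |0|·1^0 + |1|·1^1 + |-3|·1^2 + |-4|·1^3
  = 0 + 1 + 3 + 4 = 8.
This bounds M(r) := max_{|z|=r} |p(z)| from above; equality holds iff all terms c_k z^k can be made to align in phase at a single z on |z|=r.
Part (b). At z = 1 (real, on the circle |z| = r):
  p(1) = (0)·1^0 + (1)·1^1 + (-3)·1^2 + (-4)·1^3 = -6.
  |p(1)| = 6.
Check: |p(1)| = 6 ≤ 8 = M_tri(1). ✓ Equality does not hold at z = 1 (the coefficients have mixed signs, so the terms do not all align in phase there).

M_tri(1) = 8; |p(1)| = 6; equality at z=1: no.


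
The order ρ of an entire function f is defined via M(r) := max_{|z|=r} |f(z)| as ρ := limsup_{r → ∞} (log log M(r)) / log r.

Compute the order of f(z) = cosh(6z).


cosh(w) is a linear combination of e^{iw} and e^{−iw} (or e^w, e^{−w} in the hyperbolic case), so |cosh(w)| ≤ e^{|w|}. With w = 6z, |w| ≤ 6|z| + 0 = 6r + 0 on |z| = r, giving M(r) ≤ e^{6r + 0}, so ρ ≤ 1. On a suitable ray (z = it for sin/cos; z = t for sinh/cosh, t real → ∞), |cosh(6z)| grows like e^{6|t|}/2, so ρ ≥ 1. Hence ρ = 1.
Therefore ρ = 1.

Order ρ = 1.


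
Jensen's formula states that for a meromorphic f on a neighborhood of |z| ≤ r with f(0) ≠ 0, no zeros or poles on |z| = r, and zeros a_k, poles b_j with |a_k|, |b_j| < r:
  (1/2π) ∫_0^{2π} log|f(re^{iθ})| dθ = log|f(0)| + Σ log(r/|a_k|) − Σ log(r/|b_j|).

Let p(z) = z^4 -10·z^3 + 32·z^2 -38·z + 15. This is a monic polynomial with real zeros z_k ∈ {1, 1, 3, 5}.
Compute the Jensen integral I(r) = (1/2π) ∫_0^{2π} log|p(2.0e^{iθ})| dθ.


Zeros: 1, 1, 3, 5; r = 2.0.
Inside |z| < r: 1, 1. Outside (|z| ≥ r): 3, 5.
p(0) = 15, so log|p(0)| = log(15) = 2.7081.
Apply Jensen: I(r) = log|p(0)| + Σ_k log(r/|z_k|), summed over zeros inside |z| < r.
  log(r/|z_k|) for z_k = 1: log(2.0/1) = 0.6931
  log(r/|z_k|) for z_k = 1: log(2.0/1) = 0.6931
  Outside zeros (3, 5) contribute nothing to the Jensen sum.
Sum over inside zeros: 1.3863.
I(r) = log|p(0)| + (inside sum) = 2.7081 + 1.3863 = 4.0943.
Note: since some zeros are outside |z| ≤ r, the simplified n·log(r) form does NOT apply — only the inside zeros contribute.

I(r) ≈ 4.0943.


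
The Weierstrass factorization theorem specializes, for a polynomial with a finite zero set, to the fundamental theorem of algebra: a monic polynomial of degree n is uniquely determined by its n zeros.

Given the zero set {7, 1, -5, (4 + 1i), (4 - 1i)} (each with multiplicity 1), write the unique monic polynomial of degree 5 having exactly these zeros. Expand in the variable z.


The polynomial is p(z) = ∏_{α ∈ S} (z − α), where S = {7, 1, -5, (4 + 1i), (4 - 1i)}.
Expanding the product yields: p(z) = z^5 -11·z^4 + 8·z^3 + 248·z^2 -841·z + 595.
Note conjugate pairs combine to real quadratics: (z − (4+1i))(z − (4−1i)) = z² − 8z + 17.
The resulting polynomial has degree 5 and real coefficients as required.

p(z) = z^5 -11·z^4 + 8·z^3 + 248·z^2 -841·z + 595.


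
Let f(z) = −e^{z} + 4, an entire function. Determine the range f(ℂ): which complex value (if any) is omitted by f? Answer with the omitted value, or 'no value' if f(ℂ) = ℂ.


Little Picard bounds the complement of f(ℂ) to at most one point.
e^{z} is never zero on ℂ, so -1·e^{z} takes every value in ℂ ∖ {0}. Adding 4 shifts the range to ℂ ∖ {4}. Thus f omits exactly the value 4.

Omitted value: 4.


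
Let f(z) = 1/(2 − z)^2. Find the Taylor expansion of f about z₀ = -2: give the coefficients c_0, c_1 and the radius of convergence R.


Let w = z − z₀, so z = z₀ + w.
Then 2 − z = 2 − (z₀ + w) = (2 − z₀) − w = 4 − w.
f(z) = 1/(4 − w)^2 = (1/(4)^2) · (1 − w/(4))^{−2}.
By the binomial series (1−u)^{−2} = Σ_{n≥0} C(n+1, 1) u^n for |u|<1, with u = w/(4):
  c_n = C(n+1, 1) / (4)^(n+2).
  c_0 = 1/(4)^2 = 1/16.
  c_1 = 2/(4)^3 = 1/32.
The series is valid for |w/d| < 1, i.e. |z − z₀| < |d|.
Radius of convergence: R = |2 − z₀| = |4| = 4 (distance from z₀ to the singularity z = 2).

c_0 = 1/16, c_1 = 1/32; R = 4.


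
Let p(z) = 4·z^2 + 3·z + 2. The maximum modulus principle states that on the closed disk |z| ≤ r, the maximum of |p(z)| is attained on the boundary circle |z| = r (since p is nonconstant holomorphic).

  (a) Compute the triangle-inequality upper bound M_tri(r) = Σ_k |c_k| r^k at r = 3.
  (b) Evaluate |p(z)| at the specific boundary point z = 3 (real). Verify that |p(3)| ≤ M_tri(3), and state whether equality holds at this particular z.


Coefficients: c_0 = 2, c_1 = 3, c_2 = 4. Radius r = 3.
Part (a). Triangle bound: M_tri(r) = Σ_k |c_k| r^k
  = |2|·3^0 + |3|·3^1 + |4|·3^2
  = 2 + 9 + 36 = 47.
This bounds M(r) := max_{|z|=r} |p(z)| from above; equality holds iff all terms c_k z^k can be made to align in phase at a single z on |z|=r.
Part (b). At z = 3 (real, on the circle |z| = r):
  p(3) = (2)·3^0 + (3)·3^1 + (4)·3^2 = 47.
  |p(3)| = 47.
Since all nonzero coefficients share the same sign, |p(3)| = 47 = M_tri(3); the triangle bound is attained at z = 3, so in fact M(r) = 47.

M_tri(3) = 47; |p(3)| = 47; equality at z=3: yes.


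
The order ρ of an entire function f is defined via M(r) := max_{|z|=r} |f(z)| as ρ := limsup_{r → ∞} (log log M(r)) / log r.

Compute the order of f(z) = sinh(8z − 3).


sinh(w) is a linear combination of e^{iw} and e^{−iw} (or e^w, e^{−w} in the hyperbolic case), so |sinh(w)| ≤ e^{|w|}. With w = 8z − 3, |w| ≤ 8|z| + 3 = 8r + 3 on |z| = r, giving M(r) ≤ e^{8r + 3}, so ρ ≤ 1. On a suitable ray (z = it for sin/cos; z = t for sinh/cosh, t real → ∞), |sinh(8z − 3)| grows like e^{8|t|}/2, so ρ ≥ 1. Hence ρ = 1.
Therefore ρ = 1.

Order ρ = 1.


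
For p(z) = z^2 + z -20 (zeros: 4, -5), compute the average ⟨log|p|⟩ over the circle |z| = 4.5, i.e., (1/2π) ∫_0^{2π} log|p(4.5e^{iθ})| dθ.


Zeros: -5, 4; r = 4.5.
Inside |z| < r: 4. Outside (|z| ≥ r): -5.
p(0) = -20, so log|p(0)| = log(20) = 2.9957.
Apply Jensen: I(r) = log|p(0)| + Σ_k log(r/|z_k|), summed over zeros inside |z| < r.
  log(r/|z_k|) for z_k = 4: log(4.5/4) = 0.1178
  Outside zeros (-5) contribute nothing to the Jensen sum.
Sum over inside zeros: 0.1178.
I(r) = log|p(0)| + (inside sum) = 2.9957 + 0.1178 = 3.1135.
Note: since some zeros are outside |z| ≤ r, the simplified n·log(r) form does NOT apply — only the inside zeros contribute.

I(r) ≈ 3.1135.


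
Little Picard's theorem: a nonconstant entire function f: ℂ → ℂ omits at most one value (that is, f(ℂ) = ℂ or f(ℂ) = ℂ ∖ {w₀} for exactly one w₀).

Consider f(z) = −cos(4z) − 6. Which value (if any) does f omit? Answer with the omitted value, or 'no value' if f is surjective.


Little Picard bounds the complement of f(ℂ) to at most one point.
cos is entire and surjective onto ℂ: for every w ∈ ℂ, cos(ζ) = w has a solution ζ ∈ ℂ (e.g., via the complex inverse arccos). With ζ = 4z this gives z = ζ/(4). Then -1·cos(4z) takes every value in -1·ℂ = ℂ, and adding -6 is a bijection of ℂ. So f is surjective and omits no value. (Note: only on the real line is cos bounded by [−1, 1].)

Omitted value: no value.


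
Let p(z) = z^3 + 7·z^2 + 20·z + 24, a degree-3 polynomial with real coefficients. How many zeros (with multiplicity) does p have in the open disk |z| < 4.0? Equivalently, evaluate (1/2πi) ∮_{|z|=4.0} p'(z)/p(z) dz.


The zeros of p are: (-2 + 2i), (-2 - 2i), -3.
Their magnitudes are: 2.828, 2.828, 3.
Zeros with |z| < R = 4.0: (-2 + 2i), (-2 - 2i), -3.
Count = 3.
By the argument principle, (1/2πi) ∮_{|z|=R} p'(z)/p(z) dz equals exactly this count.

Number of zeros inside |z| < 4.0: 3.


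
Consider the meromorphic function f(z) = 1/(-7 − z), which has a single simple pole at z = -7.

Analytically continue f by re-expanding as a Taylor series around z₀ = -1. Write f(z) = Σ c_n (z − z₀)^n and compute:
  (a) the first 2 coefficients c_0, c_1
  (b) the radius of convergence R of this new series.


Let w = z − z₀, so z = z₀ + w.
Then -7 − z = -7 − (z₀ + w) = (-7 − z₀) − w = -6 − w.
f(z) = 1/(-6 − w) = (1/(-6)) · 1/(1 − w/(-6)) = Σ_{n≥0} w^n / (-6)^(n+1).
So c_n = 1/(-6)^(n+1):
  c_0 = 1/(-6)^1 = -1/6.
  c_1 = 1/(-6)^2 = 1/36.
The series is valid for |w/d| < 1, i.e. |z − z₀| < |d|.
Radius of convergence: R = |-7 − z₀| = |-6| = 6 (distance from z₀ to the singularity z = -7).

c_0 = -1/6, c_1 = 1/36; R = 6.


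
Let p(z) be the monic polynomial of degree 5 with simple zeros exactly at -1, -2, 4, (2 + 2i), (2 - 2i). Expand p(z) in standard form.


The polynomial is p(z) = ∏_{α ∈ S} (z − α), where S = {-1, -2, 4, (2 + 2i), (2 - 2i)}.
Expanding the product yields: p(z) = z^5 -5·z^4 + 2·z^3 + 24·z^2 -48·z -64.
Note conjugate pairs combine to real quadratics: (z − (2+2i))(z − (2−2i)) = z² − 4z + 8.
The resulting polynomial has degree 5 and real coefficients as required.

p(z) = z^5 -5·z^4 + 2·z^3 + 24·z^2 -48·z -64.


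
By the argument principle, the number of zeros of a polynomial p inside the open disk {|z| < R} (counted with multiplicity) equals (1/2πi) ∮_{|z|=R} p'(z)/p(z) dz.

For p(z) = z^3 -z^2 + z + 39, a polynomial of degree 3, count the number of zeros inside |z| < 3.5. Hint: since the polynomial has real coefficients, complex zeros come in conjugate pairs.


The zeros of p are: (2 + 3i), (2 - 3i), -3.
Their magnitudes are: 3.606, 3.606, 3.
Zeros with |z| < R = 3.5: -3.
Count = 1.
By the argument principle, (1/2πi) ∮_{|z|=R} p'(z)/p(z) dz equals exactly this count.

Number of zeros inside |z| < 3.5: 1.


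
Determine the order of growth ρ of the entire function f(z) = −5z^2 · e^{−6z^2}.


M(r) = max_{|z|=r} |-5|·|z|^2·|e^{−6z^2}| = 5·r^2 · e^{6r^2} (the factors attain their maxima compatibly on |z|=r). Then log M(r) = log 5 + 2·log r + 6r^2, dominated by the last term, so log log M(r) ~ 2·log r. The polynomial factor -5z^2 contributes only a log r term and does not affect the order. ρ = 2.
Therefore ρ = 2.

Order ρ = 2.


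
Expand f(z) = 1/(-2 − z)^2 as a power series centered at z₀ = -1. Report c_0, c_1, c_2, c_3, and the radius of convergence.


Let w = z − z₀, so z = z₀ + w.
Then -2 − z = -2 − (z₀ + w) = (-2 − z₀) − w = -1 − w.
f(z) = 1/(-1 − w)^2 = (1/(-1)^2) · (1 − w/(-1))^{−2}.
By the binomial series (1−u)^{−2} = Σ_{n≥0} C(n+1, 1) u^n for |u|<1, with u = w/(-1):
  c_n = C(n+1, 1) / (-1)^(n+2).
  c_0 = 1/(-1)^2 = 1.
  c_1 = 2/(-1)^3 = -2.
  c_2 = 3/(-1)^4 = 3.
  c_3 = 4/(-1)^5 = -4.
The series is valid for |w/d| < 1, i.e. |z − z₀| < |d|.
Radius of convergence: R = |-2 − z₀| = |-1| = 1 (distance from z₀ to the singularity z = -2).

c_0 = 1, c_1 = -2, c_2 = 3, c_3 = -4; R = 1.


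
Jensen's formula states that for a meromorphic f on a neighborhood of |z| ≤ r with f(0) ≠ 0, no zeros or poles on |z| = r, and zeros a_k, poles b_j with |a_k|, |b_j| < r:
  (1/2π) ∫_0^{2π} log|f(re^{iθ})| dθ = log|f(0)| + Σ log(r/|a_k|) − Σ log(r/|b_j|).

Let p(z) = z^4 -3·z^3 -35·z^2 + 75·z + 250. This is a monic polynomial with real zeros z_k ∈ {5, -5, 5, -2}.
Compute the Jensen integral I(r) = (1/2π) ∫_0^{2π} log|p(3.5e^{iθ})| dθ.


Zeros: -5, -2, 5, 5; r = 3.5.
Inside |z| < r: -2. Outside (|z| ≥ r): -5, 5, 5.
p(0) = 250, so log|p(0)| = log(250) = 5.5215.
Apply Jensen: I(r) = log|p(0)| + Σ_k log(r/|z_k|), summed over zeros inside |z| < r.
  log(r/|z_k|) for z_k = -2: log(3.5/2) = 0.5596
  Outside zeros (-5, 5, 5) contribute nothing to the Jensen sum.
Sum over inside zeros: 0.5596.
I(r) = log|p(0)| + (inside sum) = 5.5215 + 0.5596 = 6.0811.
Note: since some zeros are outside |z| ≤ r, the simplified n·log(r) form does NOT apply — only the inside zeros contribute.

I(r) ≈ 6.0811.


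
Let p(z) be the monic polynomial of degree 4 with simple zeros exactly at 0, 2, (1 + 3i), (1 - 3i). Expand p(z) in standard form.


The polynomial is p(z) = ∏_{α ∈ S} (z − α), where S = {0, 2, (1 + 3i), (1 - 3i)}.
Expanding the product yields: p(z) = z^4 -4·z^3 + 14·z^2 -20·z.
Note conjugate pairs combine to real quadratics: (z − (1+3i))(z − (1−3i)) = z² − 2z + 10.
The resulting polynomial has degree 4 and real coefficients as required.

p(z) = z^4 -4·z^3 + 14·z^2 -20·z.


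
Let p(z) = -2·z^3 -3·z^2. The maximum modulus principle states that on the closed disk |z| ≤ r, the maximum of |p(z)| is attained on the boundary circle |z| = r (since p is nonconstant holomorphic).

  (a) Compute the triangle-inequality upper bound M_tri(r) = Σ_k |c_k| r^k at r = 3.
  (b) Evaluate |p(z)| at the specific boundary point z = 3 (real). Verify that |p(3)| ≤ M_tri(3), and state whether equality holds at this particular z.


Coefficients: c_0 = 0, c_1 = 0, c_2 = -3, c_3 = -2. Radius r = 3.
Part (a). Triangle bound: M_tri(r) = Σ_k |c_k| r^k
  = |0|·3^0 + |0|·3^1 + |-3|·3^2 + |-2|·3^3
  = 0 + 0 + 27 + 54 = 81.
This bounds M(r) := max_{|z|=r} |p(z)| from above; equality holds iff all terms c_k z^k can be made to align in phase at a single z on |z|=r.
Part (b). At z = 3 (real, on the circle |z| = r):
  p(3) = (0)·3^0 + (0)·3^1 + (-3)·3^2 + (-2)·3^3 = -81.
  |p(3)| = 81.
Since all nonzero coefficients share the same sign, |p(3)| = 81 = M_tri(3); the triangle bound is attained at z = 3, so in fact M(r) = 81.

M_tri(3) = 81; |p(3)| = 81; equality at z=3: yes.


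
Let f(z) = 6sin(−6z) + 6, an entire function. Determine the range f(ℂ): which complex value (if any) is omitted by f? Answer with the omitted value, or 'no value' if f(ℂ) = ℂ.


Little Picard bounds the complement of f(ℂ) to at most one point.
sin is entire and surjective onto ℂ: for every w ∈ ℂ, sin(ζ) = w has a solution ζ ∈ ℂ (e.g., via the complex inverse arcsin). With ζ = −6z this gives z = ζ/(-6). Then 6·sin(−6z) takes every value in 6·ℂ = ℂ, and adding 6 is a bijection of ℂ. So f is surjective and omits no value. (Note: only on the real line is sin bounded by [−1, 1].)

Omitted value: no value.


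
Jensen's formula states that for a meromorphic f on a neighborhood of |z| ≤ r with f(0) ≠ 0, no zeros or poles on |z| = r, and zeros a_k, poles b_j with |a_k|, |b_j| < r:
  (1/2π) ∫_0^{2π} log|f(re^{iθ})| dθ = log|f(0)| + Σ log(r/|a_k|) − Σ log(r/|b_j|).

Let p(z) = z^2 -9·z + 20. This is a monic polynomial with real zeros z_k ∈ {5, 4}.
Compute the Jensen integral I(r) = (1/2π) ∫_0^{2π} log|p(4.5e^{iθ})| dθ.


Zeros: 4, 5; r = 4.5.
Inside |z| < r: 4. Outside (|z| ≥ r): 5.
p(0) = 20, so log|p(0)| = log(20) = 2.9957.
Apply Jensen: I(r) = log|p(0)| + Σ_k log(r/|z_k|), summed over zeros inside |z| < r.
  log(r/|z_k|) for z_k = 4: log(4.5/4) = 0.1178
  Outside zeros (5) contribute nothing to the Jensen sum.
Sum over inside zeros: 0.1178.
I(r) = log|p(0)| + (inside sum) = 2.9957 + 0.1178 = 3.1135.
Note: since some zeros are outside |z| ≤ r, the simplified n·log(r) form does NOT apply — only the inside zeros contribute.

I(r) ≈ 3.1135.


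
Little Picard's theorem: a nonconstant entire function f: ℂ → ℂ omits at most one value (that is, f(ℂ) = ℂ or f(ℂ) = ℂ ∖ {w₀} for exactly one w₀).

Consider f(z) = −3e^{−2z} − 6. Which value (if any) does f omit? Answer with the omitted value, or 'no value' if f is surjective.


Little Picard bounds the complement of f(ℂ) to at most one point.
e^{−2z} is never zero on ℂ, so -3·e^{−2z} takes every value in ℂ ∖ {0}. Adding -6 shifts the range to ℂ ∖ {-6}. Thus f omits exactly the value -6.

Omitted value: -6.


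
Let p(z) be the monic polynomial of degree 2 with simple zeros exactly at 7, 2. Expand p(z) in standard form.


The polynomial is p(z) = ∏_{α ∈ S} (z − α), where S = {7, 2}.
Expanding the product yields: p(z) = z^2 -9·z + 14.
The resulting polynomial has degree 2 and real coefficients as required.

p(z) = z^2 -9·z + 14.


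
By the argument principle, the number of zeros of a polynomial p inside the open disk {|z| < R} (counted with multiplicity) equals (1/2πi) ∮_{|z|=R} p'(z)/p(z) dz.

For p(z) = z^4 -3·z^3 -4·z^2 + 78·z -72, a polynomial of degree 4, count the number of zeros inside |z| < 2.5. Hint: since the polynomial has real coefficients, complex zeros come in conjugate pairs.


The zeros of p are: (3 + 3i), (3 - 3i), -4, 1.
Their magnitudes are: 4.243, 4.243, 4, 1.
Zeros with |z| < R = 2.5: 1.
Count = 1.
By the argument principle, (1/2πi) ∮_{|z|=R} p'(z)/p(z) dz equals exactly this count.

Number of zeros inside |z| < 2.5: 1.


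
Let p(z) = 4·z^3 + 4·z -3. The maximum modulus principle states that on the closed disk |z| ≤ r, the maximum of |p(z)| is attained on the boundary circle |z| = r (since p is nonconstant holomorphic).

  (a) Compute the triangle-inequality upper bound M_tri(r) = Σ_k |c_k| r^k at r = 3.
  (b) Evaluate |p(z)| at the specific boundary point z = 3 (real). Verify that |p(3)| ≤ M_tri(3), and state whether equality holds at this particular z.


Coefficients: c_0 = -3, c_1 = 4, c_2 = 0, c_3 = 4. Radius r = 3.
Part (a). Triangle bound: M_tri(r) = Σ_k |c_k| r^k
  = |-3|·3^0 + |4|·3^1 + |0|·3^2 + |4|·3^3
  = 3 + 12 + 0 + 108 = 123.
This bounds M(r) := max_{|z|=r} |p(z)| from above; equality holds iff all terms c_k z^k can be made to align in phase at a single z on |z|=r.
Part (b). At z = 3 (real, on the circle |z| = r):
  p(3) = (-3)·3^0 + (4)·3^1 + (0)·3^2 + (4)·3^3 = 117.
  |p(3)| = 117.
Check: |p(3)| = 117 ≤ 123 = M_tri(3). ✓ Equality does not hold at z = 3 (the coefficients have mixed signs, so the terms do not all align in phase there).

M_tri(3) = 123; |p(3)| = 117; equality at z=3: no.


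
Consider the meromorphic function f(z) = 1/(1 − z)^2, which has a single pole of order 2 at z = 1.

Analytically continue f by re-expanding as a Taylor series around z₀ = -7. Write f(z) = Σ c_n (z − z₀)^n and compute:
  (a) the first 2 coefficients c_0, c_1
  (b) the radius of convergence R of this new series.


Let w = z − z₀, so z = z₀ + w.
Then 1 − z = 1 − (z₀ + w) = (1 − z₀) − w = 8 − w.
f(z) = 1/(8 − w)^2 = (1/(8)^2) · (1 − w/(8))^{−2}.
By the binomial series (1−u)^{−2} = Σ_{n≥0} C(n+1, 1) u^n for |u|<1, with u = w/(8):
  c_n = C(n+1, 1) / (8)^(n+2).
  c_0 = 1/(8)^2 = 1/64.
  c_1 = 2/(8)^3 = 1/256.
The series is valid for |w/d| < 1, i.e. |z − z₀| < |d|.
Radius of convergence: R = |1 − z₀| = |8| = 8 (distance from z₀ to the singularity z = 1).

c_0 = 1/64, c_1 = 1/256; R = 8.


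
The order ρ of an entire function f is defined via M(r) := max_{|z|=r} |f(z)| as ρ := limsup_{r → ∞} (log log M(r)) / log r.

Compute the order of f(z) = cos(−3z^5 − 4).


Write cos(w) = (e^{iw} ± e^{−iw})/(2 or 2i), so |cos(w)| ≤ e^{|w|}. With w = −3z^5 − 4, |w| ≤ 3r^5 + 4 on |z|=r, giving M(r) ≤ e^{3r^5 + 4} and ρ ≤ 5. For the lower bound, choose z on |z|=r with -3z^5 purely imaginary of modulus 3r^5; then |cos(−3z^5 − 4)| grows like e^{3r^5}/2, so ρ ≥ 5. Hence ρ = 5.
Therefore ρ = 5.

Order ρ = 5.


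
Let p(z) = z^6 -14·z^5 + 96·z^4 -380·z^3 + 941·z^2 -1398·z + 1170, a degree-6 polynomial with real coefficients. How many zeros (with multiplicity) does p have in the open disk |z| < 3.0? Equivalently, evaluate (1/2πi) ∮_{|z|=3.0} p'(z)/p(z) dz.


The zeros of p are: (3 + 2i), (3 - 2i), (3 + 3i), (3 - 3i), (1 + 2i), (1 - 2i).
Their magnitudes are: 3.606, 3.606, 4.243, 4.243, 2.236, 2.236.
Zeros with |z| < R = 3.0: (1 + 2i), (1 - 2i).
Count = 2.
By the argument principle, (1/2πi) ∮_{|z|=R} p'(z)/p(z) dz equals exactly this count.

Number of zeros inside |z| < 3.0: 2.


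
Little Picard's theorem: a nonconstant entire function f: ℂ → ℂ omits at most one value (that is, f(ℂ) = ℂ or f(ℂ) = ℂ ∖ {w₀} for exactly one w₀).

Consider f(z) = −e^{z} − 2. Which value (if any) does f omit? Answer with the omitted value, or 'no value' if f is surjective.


Little Picard bounds the complement of f(ℂ) to at most one point.
e^{z} is never zero on ℂ, so -1·e^{z} takes every value in ℂ ∖ {0}. Adding -2 shifts the range to ℂ ∖ {-2}. Thus f omits exactly the value -2.

Omitted value: -2.


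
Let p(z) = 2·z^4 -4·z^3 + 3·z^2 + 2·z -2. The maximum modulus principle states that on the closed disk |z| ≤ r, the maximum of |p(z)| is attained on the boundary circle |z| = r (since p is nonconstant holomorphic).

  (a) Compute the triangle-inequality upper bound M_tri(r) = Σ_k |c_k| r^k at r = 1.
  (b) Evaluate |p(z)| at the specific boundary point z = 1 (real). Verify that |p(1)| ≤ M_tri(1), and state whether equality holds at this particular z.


Coefficients: c_0 = -2, c_1 = 2, c_2 = 3, c_3 = -4, c_4 = 2. Radius r = 1.
Part (a). Triangle bound: M_tri(r) = Σ_k |c_k| r^k
  = |-2|·1^0 + |2|·1^1 + |3|·1^2 + |-4|·1^3 + |2|·1^4
  = 2 + 2 + 3 + 4 + 2 = 13.
This bounds M(r) := max_{|z|=r} |p(z)| from above; equality holds iff all terms c_k z^k can be made to align in phase at a single z on |z|=r.
Part (b). At z = 1 (real, on the circle |z| = r):
  p(1) = (-2)·1^0 + (2)·1^1 + (3)·1^2 + (-4)·1^3 + (2)·1^4 = 1.
  |p(1)| = 1.
Check: |p(1)| = 1 ≤ 13 = M_tri(1). ✓ Equality does not hold at z = 1 (the coefficients have mixed signs, so the terms do not all align in phase there).

M_tri(1) = 13; |p(1)| = 1; equality at z=1: no.


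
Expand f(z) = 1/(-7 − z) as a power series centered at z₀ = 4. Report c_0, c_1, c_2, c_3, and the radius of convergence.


Let w = z − z₀, so z = z₀ + w.
Then -7 − z = -7 − (z₀ + w) = (-7 − z₀) − w = -11 − w.
f(z) = 1/(-11 − w) = (1/(-11)) · 1/(1 − w/(-11)) = Σ_{n≥0} w^n / (-11)^(n+1).
So c_n = 1/(-11)^(n+1):
  c_0 = 1/(-11)^1 = -1/11.
  c_1 = 1/(-11)^2 = 1/121.
  c_2 = 1/(-11)^3 = -1/1331.
  c_3 = 1/(-11)^4 = 1/14641.
The series is valid for |w/d| < 1, i.e. |z − z₀| < |d|.
Radius of convergence: R = |-7 − z₀| = |-11| = 11 (distance from z₀ to the singularity z = -7).

c_0 = -1/11, c_1 = 1/121, c_2 = -1/1331, c_3 = 1/14641; R = 11.


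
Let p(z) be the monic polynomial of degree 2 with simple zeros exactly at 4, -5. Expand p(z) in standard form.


The polynomial is p(z) = ∏_{α ∈ S} (z − α), where S = {4, -5}.
Expanding the product yields: p(z) = z^2 + z -20.
The resulting polynomial has degree 2 and real coefficients as required.

p(z) = z^2 + z -20.


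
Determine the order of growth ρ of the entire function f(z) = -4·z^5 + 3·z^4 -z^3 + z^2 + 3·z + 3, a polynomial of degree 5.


|f(z)| ≤ Σ|c_k|·r^k = O(r^5) as r → ∞. Polynomial growth is O(e^{r^ε}) for every ε > 0 (since r^5/e^{r^ε} → 0), so ρ ≤ ε for all ε > 0, i.e. ρ = 0. Every nonconstant polynomial has order 0.
Therefore ρ = 0.

Order ρ = 0.


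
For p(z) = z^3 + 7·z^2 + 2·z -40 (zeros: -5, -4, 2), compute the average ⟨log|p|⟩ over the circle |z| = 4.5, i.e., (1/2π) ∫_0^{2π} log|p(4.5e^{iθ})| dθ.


Zeros: -5, -4, 2; r = 4.5.
Inside |z| < r: -4, 2. Outside (|z| ≥ r): -5.
p(0) = -40, so log|p(0)| = log(40) = 3.6889.
Apply Jensen: I(r) = log|p(0)| + Σ_k log(r/|z_k|), summed over zeros inside |z| < r.
  log(r/|z_k|) for z_k = -4: log(4.5/4) = 0.1178
  log(r/|z_k|) for z_k = 2: log(4.5/2) = 0.8109
  Outside zeros (-5) contribute nothing to the Jensen sum.
Sum over inside zeros: 0.9287.
I(r) = log|p(0)| + (inside sum) = 3.6889 + 0.9287 = 4.6176.
Note: since some zeros are outside |z| ≤ r, the simplified n·log(r) form does NOT apply — only the inside zeros contribute.

I(r) ≈ 4.6176.


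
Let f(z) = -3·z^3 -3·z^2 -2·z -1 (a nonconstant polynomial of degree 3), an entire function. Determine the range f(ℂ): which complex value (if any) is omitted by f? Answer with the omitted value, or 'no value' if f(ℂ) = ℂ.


Little Picard bounds the complement of f(ℂ) to at most one point.
For every w ∈ ℂ, the equation p(z) − w = 0 is a nonconstant polynomial in z and hence has at least one root by the fundamental theorem of algebra. So p is surjective onto ℂ, omitting no value.

Omitted value: no value.


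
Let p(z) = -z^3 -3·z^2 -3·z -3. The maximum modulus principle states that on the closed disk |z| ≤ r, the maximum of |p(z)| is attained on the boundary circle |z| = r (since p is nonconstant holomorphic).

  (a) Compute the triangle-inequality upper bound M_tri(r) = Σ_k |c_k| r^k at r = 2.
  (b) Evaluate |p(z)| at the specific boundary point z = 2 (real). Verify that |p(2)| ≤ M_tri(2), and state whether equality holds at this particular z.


Coefficients: c_0 = -3, c_1 = -3, c_2 = -3, c_3 = -1. Radius r = 2.
Part (a). Triangle bound: M_tri(r) = Σ_k |c_k| r^k
  = |-3|·2^0 + |-3|·2^1 + |-3|·2^2 + |-1|·2^3
  = 3 + 6 + 12 + 8 = 29.
This bounds M(r) := max_{|z|=r} |p(z)| from above; equality holds iff all terms c_k z^k can be made to align in phase at a single z on |z|=r.
Part (b). At z = 2 (real, on the circle |z| = r):
  p(2) = (-3)·2^0 + (-3)·2^1 + (-3)·2^2 + (-1)·2^3 = -29.
  |p(2)| = 29.
Since all nonzero coefficients share the same sign, |p(2)| = 29 = M_tri(2); the triangle bound is attained at z = 2, so in fact M(r) = 29.

M_tri(2) = 29; |p(2)| = 29; equality at z=2: yes.
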